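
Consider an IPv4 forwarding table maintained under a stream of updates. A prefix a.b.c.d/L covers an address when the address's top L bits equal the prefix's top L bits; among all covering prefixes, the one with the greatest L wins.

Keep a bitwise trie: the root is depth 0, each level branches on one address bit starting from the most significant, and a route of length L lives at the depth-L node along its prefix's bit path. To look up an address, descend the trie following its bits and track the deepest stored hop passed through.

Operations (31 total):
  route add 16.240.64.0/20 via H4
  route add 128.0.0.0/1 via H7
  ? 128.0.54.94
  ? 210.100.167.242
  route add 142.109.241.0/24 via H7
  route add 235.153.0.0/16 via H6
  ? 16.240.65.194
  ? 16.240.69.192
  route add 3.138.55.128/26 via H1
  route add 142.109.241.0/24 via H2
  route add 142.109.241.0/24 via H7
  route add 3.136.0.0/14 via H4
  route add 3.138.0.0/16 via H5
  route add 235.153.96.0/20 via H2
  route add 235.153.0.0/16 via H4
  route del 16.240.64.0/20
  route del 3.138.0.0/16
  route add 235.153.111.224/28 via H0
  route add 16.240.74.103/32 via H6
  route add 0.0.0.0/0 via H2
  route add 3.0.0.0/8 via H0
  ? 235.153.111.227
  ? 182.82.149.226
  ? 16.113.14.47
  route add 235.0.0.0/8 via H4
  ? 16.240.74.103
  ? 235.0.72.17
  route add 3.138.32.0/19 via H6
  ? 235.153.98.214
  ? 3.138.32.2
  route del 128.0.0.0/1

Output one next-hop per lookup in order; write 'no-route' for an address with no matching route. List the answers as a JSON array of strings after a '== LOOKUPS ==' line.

Process each operation:
  + 16.240.64.0/20 (H4) depth=20
  + 128.0.0.0/1 (H7) depth=1
  lookup 128.0.54.94: bits 1 walk d0:-→d1:H7 -> H7
  lookup 210.100.167.242: bits 1 walk d0:-→d1:H7 -> H7
  + 142.109.241.0/24 (H7) depth=24
  + 235.153.0.0/16 (H6) depth=16
  lookup 16.240.65.194: bits 00010000111100000100 walk d0:-→d1:-→d2:-→d3:-→d4:-→d5:-→d6:-→d7:-→d8:-→d9:-→d10:-→d11:-→d12:-→d13:-→d14:-→d15:-→d16:-→d17:-→d18:-→d19:-→d20:H4 -> H4
  lookup 16.240.69.192: bits 00010000111100000100 walk d0:-→d1:-→d2:-→d3:-→d4:-→d5:-→d6:-→d7:-→d8:-→d9:-→d10:-→d11:-→d12:-→d13:-→d14:-→d15:-→d16:-→d17:-→d18:-→d19:-→d20:H4 -> H4
  + 3.138.55.128/26 (H1) depth=26
  + 142.109.241.0/24 (H2) depth=24
  + 142.109.241.0/24 (H7) depth=24
  + 3.136.0.0/14 (H4) depth=14
  + 3.138.0.0/16 (H5) depth=16
  + 235.153.96.0/20 (H2) depth=20
  + 235.153.0.0/16 (H4) depth=16
  - 16.240.64.0/20 clear@20
  - 3.138.0.0/16 clear@16
  + 235.153.111.224/28 (H0) depth=28
  + 16.240.74.103/32 (H6) depth=32
  + 0.0.0.0/0 (H2) depth=0
  + 3.0.0.0/8 (H0) depth=8
  lookup 235.153.111.227: bits 1110101110011001011011111110 walk d0:H2→d1:H7→d2:-→d3:-→d4:-→d5:-→d6:-→d7:-→d8:-→d9:-→d10:-→d11:-→d12:-→d13:-→d14:-→d15:-→d16:H4→d17:-→d18:-→d19:-→d20:H2→d21:-→d22:-→d23:-→d24:-→d25:-→d26:-→d27:-→d28:H0 -> H0
  lookup 182.82.149.226: bits 10 walk d0:H2→d1:H7→d2:- -> H7
  lookup 16.113.14.47: bits 00010000 walk d0:H2→d1:-→d2:-→d3:-→d4:-→d5:-→d6:-→d7:-→d8:- -> H2
  + 235.0.0.0/8 (H4) depth=8
  lookup 16.240.74.103: bits 00010000111100000100101001100111 walk d0:H2→d1:-→d2:-→d3:-→d4:-→d5:-→d6:-→d7:-→d8:-→d9:-→d10:-→d11:-→d12:-→d13:-→d14:-→d15:-→d16:-→d17:-→d18:-→d19:-→d20:-→d21:-→d22:-→d23:-→d24:-→d25:-→d26:-→d27:-→d28:-→d29:-→d30:-→d31:-→d32:H6 -> H6
  lookup 235.0.72.17: bits 11101011 walk d0:H2→d1:H7→d2:-→d3:-→d4:-→d5:-→d6:-→d7:-→d8:H4 -> H4
  + 3.138.32.0/19 (H6) depth=19
  lookup 235.153.98.214: bits 11101011100110010110 walk d0:H2→d1:H7→d2:-→d3:-→d4:-→d5:-→d6:-→d7:-→d8:H4→d9:-→d10:-→d11:-→d12:-→d13:-→d14:-→d15:-→d16:H4→d17:-→d18:-→d19:-→d20:H2 -> H2
  lookup 3.138.32.2: bits 0000001110001010001 walk d0:H2→d1:-→d2:-→d3:-→d4:-→d5:-→d6:-→d7:-→d8:H0→d9:-→d10:-→d11:-→d12:-→d13:-→d14:H4→d15:-→d16:-→d17:-→d18:-→d19:H6 -> H6
  - 128.0.0.0/1 clear@1

== LOOKUPS ==
["H7","H7","H4","H4","H0","H7","H2","H6","H4","H2","H6"]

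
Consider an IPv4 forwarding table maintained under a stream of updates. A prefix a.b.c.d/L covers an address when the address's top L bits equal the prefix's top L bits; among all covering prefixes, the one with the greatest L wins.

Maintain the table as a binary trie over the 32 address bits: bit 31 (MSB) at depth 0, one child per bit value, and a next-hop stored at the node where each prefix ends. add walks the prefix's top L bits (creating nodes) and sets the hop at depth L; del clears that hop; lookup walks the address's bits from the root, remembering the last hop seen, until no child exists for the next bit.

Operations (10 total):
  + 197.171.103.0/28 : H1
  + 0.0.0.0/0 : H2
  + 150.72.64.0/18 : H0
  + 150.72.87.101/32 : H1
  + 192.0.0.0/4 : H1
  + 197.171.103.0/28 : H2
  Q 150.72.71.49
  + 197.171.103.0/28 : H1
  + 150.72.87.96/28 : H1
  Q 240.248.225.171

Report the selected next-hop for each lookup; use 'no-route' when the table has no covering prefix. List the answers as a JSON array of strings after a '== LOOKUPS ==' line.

Trace:
  + 197.171.103.0/28 (H1) depth=28
  + 0.0.0.0/0 (H2) depth=0
  + 150.72.64.0/18 (H0) depth=18
  + 150.72.87.101/32 (H1) depth=32
  + 192.0.0.0/4 (H1) depth=4
  + 197.171.103.0/28 (H2) depth=28
  ? 150.72.71.49  path d0:H2→d1:-→d2:-→d3:-→d4:-→d5:-→d6:-→d7:-→d8:-→d9:-→d10:-→d11:-→d12:-→d13:-→d14:-→d15:-→d16:-→d17:-→d18:H0→d19:-  best=H0
  + 197.171.103.0/28 (H1) depth=28
  + 150.72.87.96/28 (H1) depth=28
  ? 240.248.225.171  path d0:H2→d1:-→d2:-  best=H2

== LOOKUPS ==
["H0","H2"]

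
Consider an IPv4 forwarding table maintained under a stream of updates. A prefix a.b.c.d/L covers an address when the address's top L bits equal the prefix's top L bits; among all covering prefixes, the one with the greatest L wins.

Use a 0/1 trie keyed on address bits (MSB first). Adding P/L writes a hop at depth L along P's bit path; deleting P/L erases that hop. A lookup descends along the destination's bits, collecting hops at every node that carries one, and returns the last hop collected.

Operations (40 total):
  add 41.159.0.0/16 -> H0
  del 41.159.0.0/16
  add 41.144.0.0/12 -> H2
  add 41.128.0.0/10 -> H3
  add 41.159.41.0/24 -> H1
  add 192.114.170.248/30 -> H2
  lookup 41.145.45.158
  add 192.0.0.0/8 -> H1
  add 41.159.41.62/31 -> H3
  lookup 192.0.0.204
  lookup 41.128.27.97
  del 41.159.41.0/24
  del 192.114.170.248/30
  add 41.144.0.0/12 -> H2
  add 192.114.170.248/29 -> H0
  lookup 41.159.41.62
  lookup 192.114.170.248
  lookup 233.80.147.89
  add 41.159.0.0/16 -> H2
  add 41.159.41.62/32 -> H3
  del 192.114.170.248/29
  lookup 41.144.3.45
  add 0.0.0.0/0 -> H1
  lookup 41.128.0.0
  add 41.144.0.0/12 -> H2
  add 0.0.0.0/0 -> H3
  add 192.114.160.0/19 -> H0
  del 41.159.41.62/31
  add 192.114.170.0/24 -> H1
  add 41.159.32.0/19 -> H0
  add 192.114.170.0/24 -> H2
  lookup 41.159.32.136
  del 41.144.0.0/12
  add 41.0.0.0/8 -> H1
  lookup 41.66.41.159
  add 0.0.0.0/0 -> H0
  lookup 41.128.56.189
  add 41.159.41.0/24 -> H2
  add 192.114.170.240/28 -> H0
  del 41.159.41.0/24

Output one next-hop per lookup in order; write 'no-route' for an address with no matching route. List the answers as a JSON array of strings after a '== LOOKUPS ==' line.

Trace:
  + 41.159.0.0/16 (H0) depth=16
  - 41.159.0.0/16 clear@16
  + 41.144.0.0/12 (H2) depth=12
  + 41.128.0.0/10 (H3) depth=10
  + 41.159.41.0/24 (H1) depth=24
  + 192.114.170.248/30 (H2) depth=30
  Q 41.145.45.158: descend 001010011001 ; hops seen [H3,H2] ; pick H2
  + 192.0.0.0/8 (H1) depth=8
  + 41.159.41.62/31 (H3) depth=31
  Q 192.0.0.204: descend 110000000 ; hops seen [H1] ; pick H1
  Q 41.128.27.97: descend 00101001100 ; hops seen [H3] ; pick H3
  - 41.159.41.0/24 clear@24
  - 192.114.170.248/30 clear@30
  + 41.144.0.0/12 (H2) depth=12
  + 192.114.170.248/29 (H0) depth=29
  Q 41.159.41.62: descend 0010100110011111001010010011111 ; hops seen [H3,H2,H3] ; pick H3
  Q 192.114.170.248: descend 110000000111001010101010111110 ; hops seen [H1,H0] ; pick H0
  Q 233.80.147.89: descend 11 ; hops seen [∅] ; pick no-route
  + 41.159.0.0/16 (H2) depth=16
  + 41.159.41.62/32 (H3) depth=32
  - 192.114.170.248/29 clear@29
  Q 41.144.3.45: descend 001010011001 ; hops seen [H3,H2] ; pick H2
  + 0.0.0.0/0 (H1) depth=0
  Q 41.128.0.0: descend 00101001100 ; hops seen [H1,H3] ; pick H3
  + 41.144.0.0/12 (H2) depth=12
  + 0.0.0.0/0 (H3) depth=0
  + 192.114.160.0/19 (H0) depth=19
  - 41.159.41.62/31 clear@31
  + 192.114.170.0/24 (H1) depth=24
  + 41.159.32.0/19 (H0) depth=19
  + 192.114.170.0/24 (H2) depth=24
  Q 41.159.32.136: descend 00101001100111110010 ; hops seen [H3,H3,H2,H2,H0] ; pick H0
  - 41.144.0.0/12 clear@12
  + 41.0.0.0/8 (H1) depth=8
  Q 41.66.41.159: descend 00101001 ; hops seen [H3,H1] ; pick H1
  + 0.0.0.0/0 (H0) depth=0
  Q 41.128.56.189: descend 00101001100 ; hops seen [H0,H1,H3] ; pick H3
  + 41.159.41.0/24 (H2) depth=24
  + 192.114.170.240/28 (H0) depth=28
  - 41.159.41.0/24 clear@24

== LOOKUPS ==
["H2","H1","H3","H3","H0","no-route","H2","H3","H0","H1","H3"]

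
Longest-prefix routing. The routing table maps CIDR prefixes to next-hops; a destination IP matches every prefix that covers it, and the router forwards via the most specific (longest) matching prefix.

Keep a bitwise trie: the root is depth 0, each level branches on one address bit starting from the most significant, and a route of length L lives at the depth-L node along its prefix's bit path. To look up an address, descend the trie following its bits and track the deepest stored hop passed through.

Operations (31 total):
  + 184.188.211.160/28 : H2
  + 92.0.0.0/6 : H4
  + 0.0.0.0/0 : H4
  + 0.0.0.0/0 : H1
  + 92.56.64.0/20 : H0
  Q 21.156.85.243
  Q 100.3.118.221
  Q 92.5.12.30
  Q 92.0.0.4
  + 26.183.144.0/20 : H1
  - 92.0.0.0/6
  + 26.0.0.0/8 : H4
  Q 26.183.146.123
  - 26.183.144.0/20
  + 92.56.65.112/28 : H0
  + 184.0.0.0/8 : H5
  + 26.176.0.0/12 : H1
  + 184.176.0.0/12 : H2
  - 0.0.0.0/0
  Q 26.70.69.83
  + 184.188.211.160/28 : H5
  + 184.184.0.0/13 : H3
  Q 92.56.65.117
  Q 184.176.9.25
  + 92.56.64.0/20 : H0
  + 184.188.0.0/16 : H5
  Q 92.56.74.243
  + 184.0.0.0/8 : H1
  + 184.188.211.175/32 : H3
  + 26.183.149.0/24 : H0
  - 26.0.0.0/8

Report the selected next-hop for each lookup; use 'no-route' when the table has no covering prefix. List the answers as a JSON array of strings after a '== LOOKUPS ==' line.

Process each operation:
  add 184.188.211.160/28 -> H2 at depth 28
  add 92.0.0.0/6 -> H4 at depth 6
  add 0.0.0.0/0 -> H4 at depth 0
  add 0.0.0.0/0 -> H1 at depth 0
  add 92.56.64.0/20 -> H0 at depth 20
  lookup 21.156.85.243: bits 0 walk d0:H1→d1:- -> H1
  lookup 100.3.118.221: bits 01 walk d0:H1→d1:-→d2:- -> H1
  lookup 92.5.12.30: bits 0101110000 walk d0:H1→d1:-→d2:-→d3:-→d4:-→d5:-→d6:H4→d7:-→d8:-→d9:-→d10:- -> H4
  lookup 92.0.0.4: bits 0101110000 walk d0:H1→d1:-→d2:-→d3:-→d4:-→d5:-→d6:H4→d7:-→d8:-→d9:-→d10:- -> H4
  add 26.183.144.0/20 -> H1 at depth 20
  del 92.0.0.0/6 (clear depth 6)
  add 26.0.0.0/8 -> H4 at depth 8
  lookup 26.183.146.123: bits 00011010101101111001 walk d0:H1→d1:-→d2:-→d3:-→d4:-→d5:-→d6:-→d7:-→d8:H4→d9:-→d10:-→d11:-→d12:-→d13:-→d14:-→d15:-→d16:-→d17:-→d18:-→d19:-→d20:H1 -> H1
  del 26.183.144.0/20 (clear depth 20)
  add 92.56.65.112/28 -> H0 at depth 28
  add 184.0.0.0/8 -> H5 at depth 8
  add 26.176.0.0/12 -> H1 at depth 12
  add 184.176.0.0/12 -> H2 at depth 12
  del 0.0.0.0/0 (clear depth 0)
  lookup 26.70.69.83: bits 00011010 walk d0:-→d1:-→d2:-→d3:-→d4:-→d5:-→d6:-→d7:-→d8:H4 -> H4
  add 184.188.211.160/28 -> H5 at depth 28
  add 184.184.0.0/13 -> H3 at depth 13
  lookup 92.56.65.117: bits 0101110000111000010000010111 walk d0:-→d1:-→d2:-→d3:-→d4:-→d5:-→d6:-→d7:-→d8:-→d9:-→d10:-→d11:-→d12:-→d13:-→d14:-→d15:-→d16:-→d17:-→d18:-→d19:-→d20:H0→d21:-→d22:-→d23:-→d24:-→d25:-→d26:-→d27:-→d28:H0 -> H0
  lookup 184.176.9.25: bits 101110001011 walk d0:-→d1:-→d2:-→d3:-→d4:-→d5:-→d6:-→d7:-→d8:H5→d9:-→d10:-→d11:-→d12:H2 -> H2
  add 92.56.64.0/20 -> H0 at depth 20
  add 184.188.0.0/16 -> H5 at depth 16
  lookup 92.56.74.243: bits 01011100001110000100 walk d0:-→d1:-→d2:-→d3:-→d4:-→d5:-→d6:-→d7:-→d8:-→d9:-→d10:-→d11:-→d12:-→d13:-→d14:-→d15:-→d16:-→d17:-→d18:-→d19:-→d20:H0 -> H0
  add 184.0.0.0/8 -> H1 at depth 8
  add 184.188.211.175/32 -> H3 at depth 32
  add 26.183.149.0/24 -> H0 at depth 24
  del 26.0.0.0/8 (clear depth 8)

== LOOKUPS ==
["H1","H1","H4","H4","H1","H4","H0","H2","H0"]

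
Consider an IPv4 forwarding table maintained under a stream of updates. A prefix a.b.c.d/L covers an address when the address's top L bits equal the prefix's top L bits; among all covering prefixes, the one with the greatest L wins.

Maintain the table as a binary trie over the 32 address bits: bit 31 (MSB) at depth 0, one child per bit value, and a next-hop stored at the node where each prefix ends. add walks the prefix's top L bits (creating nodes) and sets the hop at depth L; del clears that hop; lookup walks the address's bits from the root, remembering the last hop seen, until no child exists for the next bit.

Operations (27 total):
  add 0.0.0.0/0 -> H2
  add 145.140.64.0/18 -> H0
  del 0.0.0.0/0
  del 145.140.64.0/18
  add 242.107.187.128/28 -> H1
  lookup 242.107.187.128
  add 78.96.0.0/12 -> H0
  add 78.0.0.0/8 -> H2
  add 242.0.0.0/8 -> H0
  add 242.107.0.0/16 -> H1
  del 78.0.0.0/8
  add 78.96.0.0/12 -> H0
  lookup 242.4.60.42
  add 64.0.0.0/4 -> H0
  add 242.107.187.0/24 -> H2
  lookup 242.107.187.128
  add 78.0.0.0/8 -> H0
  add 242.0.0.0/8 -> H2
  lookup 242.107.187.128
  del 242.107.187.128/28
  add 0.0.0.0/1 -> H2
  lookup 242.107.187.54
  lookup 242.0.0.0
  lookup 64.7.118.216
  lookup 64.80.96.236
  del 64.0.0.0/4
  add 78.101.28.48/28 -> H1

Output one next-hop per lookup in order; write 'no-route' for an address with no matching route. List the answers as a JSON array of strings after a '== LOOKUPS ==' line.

Apply in order:
  add 0.0.0.0/0 -> H2 at depth 0
  add 145.140.64.0/18 -> H0 at depth 18
  - 0.0.0.0/0 clear@0
  - 145.140.64.0/18 clear@18
  add 242.107.187.128/28 -> H1 at depth 28
  Q 242.107.187.128: descend 1111001001101011101110111000 ; hops seen [H1] ; pick H1
  add 78.96.0.0/12 -> H0 at depth 12
  add 78.0.0.0/8 -> H2 at depth 8
  add 242.0.0.0/8 -> H0 at depth 8
  add 242.107.0.0/16 -> H1 at depth 16
  - 78.0.0.0/8 clear@8
  add 78.96.0.0/12 -> H0 at depth 12
  Q 242.4.60.42: descend 111100100 ; hops seen [H0] ; pick H0
  add 64.0.0.0/4 -> H0 at depth 4
  add 242.107.187.0/24 -> H2 at depth 24
  Q 242.107.187.128: descend 1111001001101011101110111000 ; hops seen [H0,H1,H2,H1] ; pick H1
  add 78.0.0.0/8 -> H0 at depth 8
  add 242.0.0.0/8 -> H2 at depth 8
  Q 242.107.187.128: descend 1111001001101011101110111000 ; hops seen [H2,H1,H2,H1] ; pick H1
  - 242.107.187.128/28 clear@28
  add 0.0.0.0/1 -> H2 at depth 1
  Q 242.107.187.54: descend 111100100110101110111011 ; hops seen [H2,H1,H2] ; pick H2
  Q 242.0.0.0: descend 111100100 ; hops seen [H2] ; pick H2
  Q 64.7.118.216: descend 0100 ; hops seen [H2,H0] ; pick H0
  Q 64.80.96.236: descend 0100 ; hops seen [H2,H0] ; pick H0
  - 64.0.0.0/4 clear@4
  add 78.101.28.48/28 -> H1 at depth 28

== LOOKUPS ==
["H1","H0","H1","H1","H2","H2","H0","H0"]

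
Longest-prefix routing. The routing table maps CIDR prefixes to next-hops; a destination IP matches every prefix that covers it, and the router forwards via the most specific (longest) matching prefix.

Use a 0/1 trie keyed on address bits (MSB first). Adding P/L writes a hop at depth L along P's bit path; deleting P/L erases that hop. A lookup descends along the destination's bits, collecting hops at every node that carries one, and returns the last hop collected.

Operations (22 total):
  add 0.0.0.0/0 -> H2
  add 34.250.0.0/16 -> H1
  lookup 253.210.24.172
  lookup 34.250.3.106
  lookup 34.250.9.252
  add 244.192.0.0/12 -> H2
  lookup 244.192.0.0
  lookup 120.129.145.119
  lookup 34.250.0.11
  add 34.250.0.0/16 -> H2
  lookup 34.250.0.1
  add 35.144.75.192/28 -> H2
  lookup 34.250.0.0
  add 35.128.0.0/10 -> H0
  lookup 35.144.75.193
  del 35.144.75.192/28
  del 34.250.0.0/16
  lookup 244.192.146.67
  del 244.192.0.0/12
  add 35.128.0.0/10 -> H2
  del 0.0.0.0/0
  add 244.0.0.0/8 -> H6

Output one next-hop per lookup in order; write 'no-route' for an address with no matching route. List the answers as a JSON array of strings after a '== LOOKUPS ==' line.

Apply in order:
  add 0.0.0.0/0 -> H2 at depth 0
  add 34.250.0.0/16 -> H1 at depth 16
  Q 253.210.24.172: descend ε ; hops seen [H2] ; pick H2
  Q 34.250.3.106: descend 0010001011111010 ; hops seen [H2,H1] ; pick H1
  Q 34.250.9.252: descend 0010001011111010 ; hops seen [H2,H1] ; pick H1
  add 244.192.0.0/12 -> H2 at depth 12
  Q 244.192.0.0: descend 111101001100 ; hops seen [H2,H2] ; pick H2
  Q 120.129.145.119: descend 0 ; hops seen [H2] ; pick H2
  Q 34.250.0.11: descend 0010001011111010 ; hops seen [H2,H1] ; pick H1
  add 34.250.0.0/16 -> H2 at depth 16
  Q 34.250.0.1: descend 0010001011111010 ; hops seen [H2,H2] ; pick H2
  add 35.144.75.192/28 -> H2 at depth 28
  Q 34.250.0.0: descend 0010001011111010 ; hops seen [H2,H2] ; pick H2
  add 35.128.0.0/10 -> H0 at depth 10
  Q 35.144.75.193: descend 0010001110010000010010111100 ; hops seen [H2,H0,H2] ; pick H2
  del 35.144.75.192/28 (clear depth 28)
  del 34.250.0.0/16 (clear depth 16)
  Q 244.192.146.67: descend 111101001100 ; hops seen [H2,H2] ; pick H2
  del 244.192.0.0/12 (clear depth 12)
  add 35.128.0.0/10 -> H2 at depth 10
  del 0.0.0.0/0 (clear depth 0)
  add 244.0.0.0/8 -> H6 at depth 8

== LOOKUPS ==
["H2","H1","H1","H2","H2","H1","H2","H2","H2","H2"]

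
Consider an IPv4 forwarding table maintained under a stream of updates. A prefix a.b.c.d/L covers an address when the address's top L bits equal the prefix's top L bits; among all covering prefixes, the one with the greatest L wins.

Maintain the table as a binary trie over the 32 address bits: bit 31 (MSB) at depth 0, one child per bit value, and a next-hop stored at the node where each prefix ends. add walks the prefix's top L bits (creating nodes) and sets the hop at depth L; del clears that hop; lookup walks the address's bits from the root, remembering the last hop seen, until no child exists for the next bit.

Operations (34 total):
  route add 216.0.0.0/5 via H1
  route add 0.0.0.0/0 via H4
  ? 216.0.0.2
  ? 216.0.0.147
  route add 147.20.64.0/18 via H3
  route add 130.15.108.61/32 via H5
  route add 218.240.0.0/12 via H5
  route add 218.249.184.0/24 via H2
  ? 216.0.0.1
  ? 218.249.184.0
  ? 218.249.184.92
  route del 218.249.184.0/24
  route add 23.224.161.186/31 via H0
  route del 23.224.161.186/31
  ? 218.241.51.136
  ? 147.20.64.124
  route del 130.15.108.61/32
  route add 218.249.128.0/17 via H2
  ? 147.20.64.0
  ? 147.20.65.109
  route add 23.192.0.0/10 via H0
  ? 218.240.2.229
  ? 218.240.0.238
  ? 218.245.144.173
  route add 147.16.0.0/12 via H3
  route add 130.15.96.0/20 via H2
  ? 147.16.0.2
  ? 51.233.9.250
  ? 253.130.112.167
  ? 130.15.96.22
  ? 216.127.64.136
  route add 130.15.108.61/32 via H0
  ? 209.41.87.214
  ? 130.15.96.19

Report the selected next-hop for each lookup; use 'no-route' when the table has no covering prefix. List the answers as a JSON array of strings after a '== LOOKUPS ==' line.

Trace:
  add 216.0.0.0/5 -> H1 at depth 5
  add 0.0.0.0/0 -> H4 at depth 0
  Q 216.0.0.2: descend 11011 ; hops seen [H4,H1] ; pick H1
  Q 216.0.0.147: descend 11011 ; hops seen [H4,H1] ; pick H1
  add 147.20.64.0/18 -> H3 at depth 18
  add 130.15.108.61/32 -> H5 at depth 32
  add 218.240.0.0/12 -> H5 at depth 12
  add 218.249.184.0/24 -> H2 at depth 24
  Q 216.0.0.1: descend 110110 ; hops seen [H4,H1] ; pick H1
  Q 218.249.184.0: descend 110110101111100110111000 ; hops seen [H4,H1,H5,H2] ; pick H2
  Q 218.249.184.92: descend 110110101111100110111000 ; hops seen [H4,H1,H5,H2] ; pick H2
  del 218.249.184.0/24 (clear depth 24)
  add 23.224.161.186/31 -> H0 at depth 31
  del 23.224.161.186/31 (clear depth 31)
  Q 218.241.51.136: descend 110110101111 ; hops seen [H4,H1,H5] ; pick H5
  Q 147.20.64.124: descend 100100110001010001 ; hops seen [H4,H3] ; pick H3
  del 130.15.108.61/32 (clear depth 32)
  add 218.249.128.0/17 -> H2 at depth 17
  Q 147.20.64.0: descend 100100110001010001 ; hops seen [H4,H3] ; pick H3
  Q 147.20.65.109: descend 100100110001010001 ; hops seen [H4,H3] ; pick H3
  add 23.192.0.0/10 -> H0 at depth 10
  Q 218.240.2.229: descend 110110101111 ; hops seen [H4,H1,H5] ; pick H5
  Q 218.240.0.238: descend 110110101111 ; hops seen [H4,H1,H5] ; pick H5
  Q 218.245.144.173: descend 110110101111 ; hops seen [H4,H1,H5] ; pick H5
  add 147.16.0.0/12 -> H3 at depth 12
  add 130.15.96.0/20 -> H2 at depth 20
  Q 147.16.0.2: descend 1001001100010 ; hops seen [H4,H3] ; pick H3
  Q 51.233.9.250: descend 00 ; hops seen [H4] ; pick H4
  Q 253.130.112.167: descend 11 ; hops seen [H4] ; pick H4
  Q 130.15.96.22: descend 10000010000011110110 ; hops seen [H4,H2] ; pick H2
  Q 216.127.64.136: descend 110110 ; hops seen [H4,H1] ; pick H1
  add 130.15.108.61/32 -> H0 at depth 32
  Q 209.41.87.214: descend 1101 ; hops seen [H4] ; pick H4
  Q 130.15.96.19: descend 10000010000011110110 ; hops seen [H4,H2] ; pick H2

== LOOKUPS ==
["H1","H1","H1","H2","H2","H5","H3","H3","H3","H5","H5","H5","H3","H4","H4","H2","H1","H4","H2"]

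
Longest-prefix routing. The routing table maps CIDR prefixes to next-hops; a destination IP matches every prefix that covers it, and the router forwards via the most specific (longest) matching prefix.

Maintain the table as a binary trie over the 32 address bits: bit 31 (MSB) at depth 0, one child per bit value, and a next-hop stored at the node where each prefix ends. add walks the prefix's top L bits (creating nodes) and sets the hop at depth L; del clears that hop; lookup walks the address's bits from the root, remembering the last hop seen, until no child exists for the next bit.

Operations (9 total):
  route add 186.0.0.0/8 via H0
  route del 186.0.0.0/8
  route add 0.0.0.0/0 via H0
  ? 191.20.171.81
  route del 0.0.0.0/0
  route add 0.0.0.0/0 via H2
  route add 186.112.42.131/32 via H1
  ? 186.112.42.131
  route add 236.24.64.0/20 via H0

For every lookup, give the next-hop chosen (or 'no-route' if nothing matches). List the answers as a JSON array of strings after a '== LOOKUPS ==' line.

Process each operation:
  + 186.0.0.0/8 (H0) depth=8
  del 186.0.0.0/8 (clear depth 8)
  + 0.0.0.0/0 (H0) depth=0
  lookup 191.20.171.81: bits 10111 walk d0:H0→d1:-→d2:-→d3:-→d4:-→d5:- -> H0
  del 0.0.0.0/0 (clear depth 0)
  + 0.0.0.0/0 (H2) depth=0
  + 186.112.42.131/32 (H1) depth=32
  lookup 186.112.42.131: bits 10111010011100000010101010000011 walk d0:H2→d1:-→d2:-→d3:-→d4:-→d5:-→d6:-→d7:-→d8:-→d9:-→d10:-→d11:-→d12:-→d13:-→d14:-→d15:-→d16:-→d17:-→d18:-→d19:-→d20:-→d21:-→d22:-→d23:-→d24:-→d25:-→d26:-→d27:-→d28:-→d29:-→d30:-→d31:-→d32:H1 -> H1
  + 236.24.64.0/20 (H0) depth=20

== LOOKUPS ==
["H0","H1"]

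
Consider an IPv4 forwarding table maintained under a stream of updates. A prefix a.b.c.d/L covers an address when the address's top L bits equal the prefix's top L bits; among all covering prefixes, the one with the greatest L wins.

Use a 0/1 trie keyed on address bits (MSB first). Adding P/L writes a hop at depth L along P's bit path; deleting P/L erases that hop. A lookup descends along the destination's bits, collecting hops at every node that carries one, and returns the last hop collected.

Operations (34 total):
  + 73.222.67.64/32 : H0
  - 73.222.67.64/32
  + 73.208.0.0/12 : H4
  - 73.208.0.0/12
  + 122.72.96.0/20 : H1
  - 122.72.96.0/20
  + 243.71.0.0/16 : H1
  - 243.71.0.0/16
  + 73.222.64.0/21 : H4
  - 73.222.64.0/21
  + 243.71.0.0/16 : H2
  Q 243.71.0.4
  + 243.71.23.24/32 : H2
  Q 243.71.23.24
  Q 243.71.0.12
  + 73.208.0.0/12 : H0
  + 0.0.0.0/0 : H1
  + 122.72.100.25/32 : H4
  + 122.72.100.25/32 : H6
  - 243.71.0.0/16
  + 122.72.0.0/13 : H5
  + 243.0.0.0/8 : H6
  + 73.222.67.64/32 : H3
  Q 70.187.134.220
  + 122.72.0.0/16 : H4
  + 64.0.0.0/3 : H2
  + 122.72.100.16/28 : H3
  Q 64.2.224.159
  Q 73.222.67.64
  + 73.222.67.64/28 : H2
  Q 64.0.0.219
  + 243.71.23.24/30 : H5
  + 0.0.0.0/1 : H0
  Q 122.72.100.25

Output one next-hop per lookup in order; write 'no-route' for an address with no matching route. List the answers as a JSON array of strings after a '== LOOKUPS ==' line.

Apply in order:
  add 73.222.67.64/32 -> H0 at depth 32
  - 73.222.67.64/32 clear@32
  add 73.208.0.0/12 -> H4 at depth 12
  - 73.208.0.0/12 clear@12
  add 122.72.96.0/20 -> H1 at depth 20
  - 122.72.96.0/20 clear@20
  add 243.71.0.0/16 -> H1 at depth 16
  - 243.71.0.0/16 clear@16
  add 73.222.64.0/21 -> H4 at depth 21
  - 73.222.64.0/21 clear@21
  add 243.71.0.0/16 -> H2 at depth 16
  lookup 243.71.0.4: bits 1111001101000111 walk d0:-→d1:-→d2:-→d3:-→d4:-→d5:-→d6:-→d7:-→d8:-→d9:-→d10:-→d11:-→d12:-→d13:-→d14:-→d15:-→d16:H2 -> H2
  add 243.71.23.24/32 -> H2 at depth 32
  lookup 243.71.23.24: bits 11110011010001110001011100011000 walk d0:-→d1:-→d2:-→d3:-→d4:-→d5:-→d6:-→d7:-→d8:-→d9:-→d10:-→d11:-→d12:-→d13:-→d14:-→d15:-→d16:H2→d17:-→d18:-→d19:-→d20:-→d21:-→d22:-→d23:-→d24:-→d25:-→d26:-→d27:-→d28:-→d29:-→d30:-→d31:-→d32:H2 -> H2
  lookup 243.71.0.12: bits 1111001101000111000 walk d0:-→d1:-→d2:-→d3:-→d4:-→d5:-→d6:-→d7:-→d8:-→d9:-→d10:-→d11:-→d12:-→d13:-→d14:-→d15:-→d16:H2→d17:-→d18:-→d19:- -> H2
  add 73.208.0.0/12 -> H0 at depth 12
  add 0.0.0.0/0 -> H1 at depth 0
  add 122.72.100.25/32 -> H4 at depth 32
  add 122.72.100.25/32 -> H6 at depth 32
  - 243.71.0.0/16 clear@16
  add 122.72.0.0/13 -> H5 at depth 13
  add 243.0.0.0/8 -> H6 at depth 8
  add 73.222.67.64/32 -> H3 at depth 32
  lookup 70.187.134.220: bits 0100 walk d0:H1→d1:-→d2:-→d3:-→d4:- -> H1
  add 122.72.0.0/16 -> H4 at depth 16
  add 64.0.0.0/3 -> H2 at depth 3
  add 122.72.100.16/28 -> H3 at depth 28
  lookup 64.2.224.159: bits 0100 walk d0:H1→d1:-→d2:-→d3:H2→d4:- -> H2
  lookup 73.222.67.64: bits 01001001110111100100001101000000 walk d0:H1→d1:-→d2:-→d3:H2→d4:-→d5:-→d6:-→d7:-→d8:-→d9:-→d10:-→d11:-→d12:H0→d13:-→d14:-→d15:-→d16:-→d17:-→d18:-→d19:-→d20:-→d21:-→d22:-→d23:-→d24:-→d25:-→d26:-→d27:-→d28:-→d29:-→d30:-→d31:-→d32:H3 -> H3
  add 73.222.67.64/28 -> H2 at depth 28
  lookup 64.0.0.219: bits 0100 walk d0:H1→d1:-→d2:-→d3:H2→d4:- -> H2
  add 243.71.23.24/30 -> H5 at depth 30
  add 0.0.0.0/1 -> H0 at depth 1
  lookup 122.72.100.25: bits 01111010010010000110010000011001 walk d0:H1→d1:H0→d2:-→d3:-→d4:-→d5:-→d6:-→d7:-→d8:-→d9:-→d10:-→d11:-→d12:-→d13:H5→d14:-→d15:-→d16:H4→d17:-→d18:-→d19:-→d20:-→d21:-→d22:-→d23:-→d24:-→d25:-→d26:-→d27:-→d28:H3→d29:-→d30:-→d31:-→d32:H6 -> H6

== LOOKUPS ==
["H2","H2","H2","H1","H2","H3","H2","H6"]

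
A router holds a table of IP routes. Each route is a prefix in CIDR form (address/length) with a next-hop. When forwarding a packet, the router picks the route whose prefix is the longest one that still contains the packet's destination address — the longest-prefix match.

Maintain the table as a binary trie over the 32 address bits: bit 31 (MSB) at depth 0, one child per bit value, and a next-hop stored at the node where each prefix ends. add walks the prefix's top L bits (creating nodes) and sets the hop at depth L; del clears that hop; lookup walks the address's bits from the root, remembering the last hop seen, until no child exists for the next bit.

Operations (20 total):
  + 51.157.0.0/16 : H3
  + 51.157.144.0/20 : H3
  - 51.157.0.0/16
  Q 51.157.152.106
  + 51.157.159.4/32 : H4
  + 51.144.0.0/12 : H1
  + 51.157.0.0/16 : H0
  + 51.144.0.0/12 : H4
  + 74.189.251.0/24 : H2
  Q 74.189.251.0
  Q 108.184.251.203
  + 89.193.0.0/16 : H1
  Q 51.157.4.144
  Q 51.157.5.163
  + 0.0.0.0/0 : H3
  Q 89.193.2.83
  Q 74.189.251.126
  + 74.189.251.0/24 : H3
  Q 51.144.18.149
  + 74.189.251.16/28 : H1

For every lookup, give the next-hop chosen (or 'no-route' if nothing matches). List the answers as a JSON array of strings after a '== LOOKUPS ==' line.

Trace:
  + 51.157.0.0/16 (H3) depth=16
  + 51.157.144.0/20 (H3) depth=20
  del 51.157.0.0/16 (clear depth 16)
  lookup 51.157.152.106: bits 00110011100111011001 walk d0:-→d1:-→d2:-→d3:-→d4:-→d5:-→d6:-→d7:-→d8:-→d9:-→d10:-→d11:-→d12:-→d13:-→d14:-→d15:-→d16:-→d17:-→d18:-→d19:-→d20:H3 -> H3
  + 51.157.159.4/32 (H4) depth=32
  + 51.144.0.0/12 (H1) depth=12
  + 51.157.0.0/16 (H0) depth=16
  + 51.144.0.0/12 (H4) depth=12
  + 74.189.251.0/24 (H2) depth=24
  lookup 74.189.251.0: bits 010010101011110111111011 walk d0:-→d1:-→d2:-→d3:-→d4:-→d5:-→d6:-→d7:-→d8:-→d9:-→d10:-→d11:-→d12:-→d13:-→d14:-→d15:-→d16:-→d17:-→d18:-→d19:-→d20:-→d21:-→d22:-→d23:-→d24:H2 -> H2
  lookup 108.184.251.203: bits 01 walk d0:-→d1:-→d2:- -> no-route
  + 89.193.0.0/16 (H1) depth=16
  lookup 51.157.4.144: bits 0011001110011101 walk d0:-→d1:-→d2:-→d3:-→d4:-→d5:-→d6:-→d7:-→d8:-→d9:-→d10:-→d11:-→d12:H4→d13:-→d14:-→d15:-→d16:H0 -> H0
  lookup 51.157.5.163: bits 0011001110011101 walk d0:-→d1:-→d2:-→d3:-→d4:-→d5:-→d6:-→d7:-→d8:-→d9:-→d10:-→d11:-→d12:H4→d13:-→d14:-→d15:-→d16:H0 -> H0
  + 0.0.0.0/0 (H3) depth=0
  lookup 89.193.2.83: bits 0101100111000001 walk d0:H3→d1:-→d2:-→d3:-→d4:-→d5:-→d6:-→d7:-→d8:-→d9:-→d10:-→d11:-→d12:-→d13:-→d14:-→d15:-→d16:H1 -> H1
  lookup 74.189.251.126: bits 010010101011110111111011 walk d0:H3→d1:-→d2:-→d3:-→d4:-→d5:-→d6:-→d7:-→d8:-→d9:-→d10:-→d11:-→d12:-→d13:-→d14:-→d15:-→d16:-→d17:-→d18:-→d19:-→d20:-→d21:-→d22:-→d23:-→d24:H2 -> H2
  + 74.189.251.0/24 (H3) depth=24
  lookup 51.144.18.149: bits 001100111001 walk d0:H3→d1:-→d2:-→d3:-→d4:-→d5:-→d6:-→d7:-→d8:-→d9:-→d10:-→d11:-→d12:H4 -> H4
  + 74.189.251.16/28 (H1) depth=28

== LOOKUPS ==
["H3","H2","no-route","H0","H0","H1","H2","H4"]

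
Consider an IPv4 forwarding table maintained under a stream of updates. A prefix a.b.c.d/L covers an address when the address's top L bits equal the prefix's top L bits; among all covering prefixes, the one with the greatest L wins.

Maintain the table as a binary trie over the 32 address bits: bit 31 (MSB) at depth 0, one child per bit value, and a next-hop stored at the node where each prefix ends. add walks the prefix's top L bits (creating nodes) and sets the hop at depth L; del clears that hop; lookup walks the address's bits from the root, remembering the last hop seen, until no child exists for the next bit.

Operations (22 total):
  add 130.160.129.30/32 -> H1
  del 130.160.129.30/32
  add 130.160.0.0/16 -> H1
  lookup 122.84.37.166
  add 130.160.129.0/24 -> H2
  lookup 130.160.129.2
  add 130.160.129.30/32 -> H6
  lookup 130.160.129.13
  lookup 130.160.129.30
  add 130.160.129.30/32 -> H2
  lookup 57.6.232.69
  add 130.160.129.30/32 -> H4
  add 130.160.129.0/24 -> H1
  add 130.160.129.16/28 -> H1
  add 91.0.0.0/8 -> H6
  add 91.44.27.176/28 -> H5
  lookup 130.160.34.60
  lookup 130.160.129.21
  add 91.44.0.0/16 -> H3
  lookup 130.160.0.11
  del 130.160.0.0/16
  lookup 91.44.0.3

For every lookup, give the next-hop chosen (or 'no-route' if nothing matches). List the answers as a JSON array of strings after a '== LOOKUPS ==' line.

Process each operation:
  add 130.160.129.30/32 -> H1 at depth 32
  - 130.160.129.30/32 clear@32
  add 130.160.0.0/16 -> H1 at depth 16
  ? 122.84.37.166  path d0:-  best=no-route
  add 130.160.129.0/24 -> H2 at depth 24
  ? 130.160.129.2  path d0:-→d1:-→d2:-→d3:-→d4:-→d5:-→d6:-→d7:-→d8:-→d9:-→d10:-→d11:-→d12:-→d13:-→d14:-→d15:-→d16:H1→d17:-→d18:-→d19:-→d20:-→d21:-→d22:-→d23:-→d24:H2→d25:-→d26:-→d27:-  best=H2
  add 130.160.129.30/32 -> H6 at depth 32
  ? 130.160.129.13  path d0:-→d1:-→d2:-→d3:-→d4:-→d5:-→d6:-→d7:-→d8:-→d9:-→d10:-→d11:-→d12:-→d13:-→d14:-→d15:-→d16:H1→d17:-→d18:-→d19:-→d20:-→d21:-→d22:-→d23:-→d24:H2→d25:-→d26:-→d27:-  best=H2
  ? 130.160.129.30  path d0:-→d1:-→d2:-→d3:-→d4:-→d5:-→d6:-→d7:-→d8:-→d9:-→d10:-→d11:-→d12:-→d13:-→d14:-→d15:-→d16:H1→d17:-→d18:-→d19:-→d20:-→d21:-→d22:-→d23:-→d24:H2→d25:-→d26:-→d27:-→d28:-→d29:-→d30:-→d31:-→d32:H6  best=H6
  add 130.160.129.30/32 -> H2 at depth 32
  ? 57.6.232.69  path d0:-  best=no-route
  add 130.160.129.30/32 -> H4 at depth 32
  add 130.160.129.0/24 -> H1 at depth 24
  add 130.160.129.16/28 -> H1 at depth 28
  add 91.0.0.0/8 -> H6 at depth 8
  add 91.44.27.176/28 -> H5 at depth 28
  ? 130.160.34.60  path d0:-→d1:-→d2:-→d3:-→d4:-→d5:-→d6:-→d7:-→d8:-→d9:-→d10:-→d11:-→d12:-→d13:-→d14:-→d15:-→d16:H1  best=H1
  ? 130.160.129.21  path d0:-→d1:-→d2:-→d3:-→d4:-→d5:-→d6:-→d7:-→d8:-→d9:-→d10:-→d11:-→d12:-→d13:-→d14:-→d15:-→d16:H1→d17:-→d18:-→d19:-→d20:-→d21:-→d22:-→d23:-→d24:H1→d25:-→d26:-→d27:-→d28:H1  best=H1
  add 91.44.0.0/16 -> H3 at depth 16
  ? 130.160.0.11  path d0:-→d1:-→d2:-→d3:-→d4:-→d5:-→d6:-→d7:-→d8:-→d9:-→d10:-→d11:-→d12:-→d13:-→d14:-→d15:-→d16:H1  best=H1
  - 130.160.0.0/16 clear@16
  ? 91.44.0.3  path d0:-→d1:-→d2:-→d3:-→d4:-→d5:-→d6:-→d7:-→d8:H6→d9:-→d10:-→d11:-→d12:-→d13:-→d14:-→d15:-→d16:H3→d17:-→d18:-→d19:-  best=H3

== LOOKUPS ==
["no-route","H2","H2","H6","no-route","H1","H1","H1","H3"]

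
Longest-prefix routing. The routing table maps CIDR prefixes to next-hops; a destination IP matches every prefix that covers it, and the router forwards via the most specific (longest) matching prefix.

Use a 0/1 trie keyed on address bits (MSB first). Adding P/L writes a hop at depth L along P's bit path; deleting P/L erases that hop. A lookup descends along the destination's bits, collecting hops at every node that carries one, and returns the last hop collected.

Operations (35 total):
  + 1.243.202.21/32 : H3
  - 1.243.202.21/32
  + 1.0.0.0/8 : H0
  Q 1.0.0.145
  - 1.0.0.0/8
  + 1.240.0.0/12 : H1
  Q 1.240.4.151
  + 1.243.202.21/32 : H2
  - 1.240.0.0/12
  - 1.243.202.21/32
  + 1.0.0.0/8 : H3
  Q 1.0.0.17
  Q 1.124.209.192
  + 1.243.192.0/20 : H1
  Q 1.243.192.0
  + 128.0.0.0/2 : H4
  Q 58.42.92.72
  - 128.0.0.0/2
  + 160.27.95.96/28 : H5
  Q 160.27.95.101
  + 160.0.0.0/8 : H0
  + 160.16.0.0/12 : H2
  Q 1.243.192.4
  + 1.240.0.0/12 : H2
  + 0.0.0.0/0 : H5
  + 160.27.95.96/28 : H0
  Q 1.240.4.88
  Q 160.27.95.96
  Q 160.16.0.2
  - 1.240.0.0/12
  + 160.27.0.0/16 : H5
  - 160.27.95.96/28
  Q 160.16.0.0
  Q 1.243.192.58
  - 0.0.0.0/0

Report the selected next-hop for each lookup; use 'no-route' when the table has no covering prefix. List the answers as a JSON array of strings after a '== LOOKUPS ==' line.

Apply in order:
  add 1.243.202.21/32 -> H3 at depth 32
  - 1.243.202.21/32 clear@32
  add 1.0.0.0/8 -> H0 at depth 8
  Q 1.0.0.145: descend 00000001 ; hops seen [H0] ; pick H0
  - 1.0.0.0/8 clear@8
  add 1.240.0.0/12 -> H1 at depth 12
  Q 1.240.4.151: descend 00000001111100 ; hops seen [H1] ; pick H1
  add 1.243.202.21/32 -> H2 at depth 32
  - 1.240.0.0/12 clear@12
  - 1.243.202.21/32 clear@32
  add 1.0.0.0/8 -> H3 at depth 8
  Q 1.0.0.17: descend 00000001 ; hops seen [H3] ; pick H3
  Q 1.124.209.192: descend 00000001 ; hops seen [H3] ; pick H3
  add 1.243.192.0/20 -> H1 at depth 20
  Q 1.243.192.0: descend 00000001111100111100 ; hops seen [H3,H1] ; pick H1
  add 128.0.0.0/2 -> H4 at depth 2
  Q 58.42.92.72: descend 00 ; hops seen [∅] ; pick no-route
  - 128.0.0.0/2 clear@2
  add 160.27.95.96/28 -> H5 at depth 28
  Q 160.27.95.101: descend 1010000000011011010111110110 ; hops seen [H5] ; pick H5
  add 160.0.0.0/8 -> H0 at depth 8
  add 160.16.0.0/12 -> H2 at depth 12
  Q 1.243.192.4: descend 00000001111100111100 ; hops seen [H3,H1] ; pick H1
  add 1.240.0.0/12 -> H2 at depth 12
  add 0.0.0.0/0 -> H5 at depth 0
  add 160.27.95.96/28 -> H0 at depth 28
  Q 1.240.4.88: descend 00000001111100 ; hops seen [H5,H3,H2] ; pick H2
  Q 160.27.95.96: descend 1010000000011011010111110110 ; hops seen [H5,H0,H2,H0] ; pick H0
  Q 160.16.0.2: descend 101000000001 ; hops seen [H5,H0,H2] ; pick H2
  - 1.240.0.0/12 clear@12
  add 160.27.0.0/16 -> H5 at depth 16
  - 160.27.95.96/28 clear@28
  Q 160.16.0.0: descend 101000000001 ; hops seen [H5,H0,H2] ; pick H2
  Q 1.243.192.58: descend 00000001111100111100 ; hops seen [H5,H3,H1] ; pick H1
  - 0.0.0.0/0 clear@0

== LOOKUPS ==
["H0","H1","H3","H3","H1","no-route","H5","H1","H2","H0","H2","H2","H1"]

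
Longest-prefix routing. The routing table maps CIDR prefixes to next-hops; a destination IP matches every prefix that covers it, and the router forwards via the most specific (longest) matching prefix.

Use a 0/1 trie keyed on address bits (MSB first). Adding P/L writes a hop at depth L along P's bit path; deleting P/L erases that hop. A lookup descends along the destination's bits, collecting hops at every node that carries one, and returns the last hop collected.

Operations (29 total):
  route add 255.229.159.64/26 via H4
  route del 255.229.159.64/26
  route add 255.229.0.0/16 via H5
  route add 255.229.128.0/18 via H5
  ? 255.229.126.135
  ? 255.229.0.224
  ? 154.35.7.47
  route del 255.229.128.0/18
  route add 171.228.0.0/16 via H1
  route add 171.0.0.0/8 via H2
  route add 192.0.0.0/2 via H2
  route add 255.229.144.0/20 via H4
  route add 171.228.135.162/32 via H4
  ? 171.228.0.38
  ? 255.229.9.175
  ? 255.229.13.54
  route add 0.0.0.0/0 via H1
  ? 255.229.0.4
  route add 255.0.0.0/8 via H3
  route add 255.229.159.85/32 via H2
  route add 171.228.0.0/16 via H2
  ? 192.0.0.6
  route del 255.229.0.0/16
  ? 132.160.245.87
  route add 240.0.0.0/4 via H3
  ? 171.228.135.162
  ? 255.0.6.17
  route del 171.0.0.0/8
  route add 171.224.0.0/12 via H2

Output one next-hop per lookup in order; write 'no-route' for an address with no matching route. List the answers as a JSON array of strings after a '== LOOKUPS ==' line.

Apply in order:
  add 255.229.159.64/26 -> H4 at depth 26
  - 255.229.159.64/26 clear@26
  add 255.229.0.0/16 -> H5 at depth 16
  add 255.229.128.0/18 -> H5 at depth 18
  lookup 255.229.126.135: bits 1111111111100101 walk d0:-→d1:-→d2:-→d3:-→d4:-→d5:-→d6:-→d7:-→d8:-→d9:-→d10:-→d11:-→d12:-→d13:-→d14:-→d15:-→d16:H5 -> H5
  lookup 255.229.0.224: bits 1111111111100101 walk d0:-→d1:-→d2:-→d3:-→d4:-→d5:-→d6:-→d7:-→d8:-→d9:-→d10:-→d11:-→d12:-→d13:-→d14:-→d15:-→d16:H5 -> H5
  lookup 154.35.7.47: bits 1 walk d0:-→d1:- -> no-route
  - 255.229.128.0/18 clear@18
  add 171.228.0.0/16 -> H1 at depth 16
  add 171.0.0.0/8 -> H2 at depth 8
  add 192.0.0.0/2 -> H2 at depth 2
  add 255.229.144.0/20 -> H4 at depth 20
  add 171.228.135.162/32 -> H4 at depth 32
  lookup 171.228.0.38: bits 1010101111100100 walk d0:-→d1:-→d2:-→d3:-→d4:-→d5:-→d6:-→d7:-→d8:H2→d9:-→d10:-→d11:-→d12:-→d13:-→d14:-→d15:-→d16:H1 -> H1
  lookup 255.229.9.175: bits 1111111111100101 walk d0:-→d1:-→d2:H2→d3:-→d4:-→d5:-→d6:-→d7:-→d8:-→d9:-→d10:-→d11:-→d12:-→d13:-→d14:-→d15:-→d16:H5 -> H5
  lookup 255.229.13.54: bits 1111111111100101 walk d0:-→d1:-→d2:H2→d3:-→d4:-→d5:-→d6:-→d7:-→d8:-→d9:-→d10:-→d11:-→d12:-→d13:-→d14:-→d15:-→d16:H5 -> H5
  add 0.0.0.0/0 -> H1 at depth 0
  lookup 255.229.0.4: bits 1111111111100101 walk d0:H1→d1:-→d2:H2→d3:-→d4:-→d5:-→d6:-→d7:-→d8:-→d9:-→d10:-→d11:-→d12:-→d13:-→d14:-→d15:-→d16:H5 -> H5
  add 255.0.0.0/8 -> H3 at depth 8
  add 255.229.159.85/32 -> H2 at depth 32
  add 171.228.0.0/16 -> H2 at depth 16
  lookup 192.0.0.6: bits 11 walk d0:H1→d1:-→d2:H2 -> H2
  - 255.229.0.0/16 clear@16
  lookup 132.160.245.87: bits 10 walk d0:H1→d1:-→d2:- -> H1
  add 240.0.0.0/4 -> H3 at depth 4
  lookup 171.228.135.162: bits 10101011111001001000011110100010 walk d0:H1→d1:-→d2:-→d3:-→d4:-→d5:-→d6:-→d7:-→d8:H2→d9:-→d10:-→d11:-→d12:-→d13:-→d14:-→d15:-→d16:H2→d17:-→d18:-→d19:-→d20:-→d21:-→d22:-→d23:-→d24:-→d25:-→d26:-→d27:-→d28:-→d29:-→d30:-→d31:-→d32:H4 -> H4
  lookup 255.0.6.17: bits 11111111 walk d0:H1→d1:-→d2:H2→d3:-→d4:H3→d5:-→d6:-→d7:-→d8:H3 -> H3
  - 171.0.0.0/8 clear@8
  add 171.224.0.0/12 -> H2 at depth 12

== LOOKUPS ==
["H5","H5","no-route","H1","H5","H5","H5","H2","H1","H4","H3"]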